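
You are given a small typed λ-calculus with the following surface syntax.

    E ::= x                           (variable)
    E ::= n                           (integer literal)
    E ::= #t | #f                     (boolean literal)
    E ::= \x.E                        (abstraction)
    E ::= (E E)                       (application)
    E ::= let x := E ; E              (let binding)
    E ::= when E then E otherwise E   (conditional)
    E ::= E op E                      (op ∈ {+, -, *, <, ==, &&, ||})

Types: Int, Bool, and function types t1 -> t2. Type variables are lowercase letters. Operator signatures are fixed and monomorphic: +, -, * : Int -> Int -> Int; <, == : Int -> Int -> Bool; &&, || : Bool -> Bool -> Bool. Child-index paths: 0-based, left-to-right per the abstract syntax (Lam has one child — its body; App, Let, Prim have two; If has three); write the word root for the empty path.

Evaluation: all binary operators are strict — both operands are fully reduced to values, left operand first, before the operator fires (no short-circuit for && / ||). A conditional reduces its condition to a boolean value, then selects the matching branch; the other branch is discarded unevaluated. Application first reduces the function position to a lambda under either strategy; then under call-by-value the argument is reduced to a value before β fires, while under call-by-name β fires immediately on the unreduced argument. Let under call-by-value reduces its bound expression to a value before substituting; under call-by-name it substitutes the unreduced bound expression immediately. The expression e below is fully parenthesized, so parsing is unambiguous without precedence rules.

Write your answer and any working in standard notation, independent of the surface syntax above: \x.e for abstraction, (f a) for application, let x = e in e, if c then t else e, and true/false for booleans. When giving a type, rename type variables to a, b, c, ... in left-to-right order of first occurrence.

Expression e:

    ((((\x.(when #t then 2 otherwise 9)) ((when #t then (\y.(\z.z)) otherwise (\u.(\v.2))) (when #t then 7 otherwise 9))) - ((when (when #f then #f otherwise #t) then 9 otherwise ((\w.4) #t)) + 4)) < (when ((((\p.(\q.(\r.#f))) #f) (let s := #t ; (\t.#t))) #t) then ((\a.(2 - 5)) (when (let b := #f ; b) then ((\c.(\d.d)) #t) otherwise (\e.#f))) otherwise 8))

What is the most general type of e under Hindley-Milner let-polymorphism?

Answer: Bool

Working:
  unify Bool ~ Bool
  unify Int ~ Int
\x._ : a -> Int
  unify Bool ~ Bool
z : c
\z._ : c -> c
\y._ : b -> c -> c
\v._ : e -> Int
\u._ : d -> e -> Int
  unify b -> c -> c ~ d -> e -> Int
  unify b ~ d
  unify c -> c ~ e -> Int
  unify c ~ e
  unify e ~ Int
  unify Bool ~ Bool
  unify Int ~ Int
  unify d -> Int -> Int ~ Int -> f
  unify d ~ Int
  unify Int -> Int ~ f
_ _ : Int -> Int
  unify a -> Int ~ (Int -> Int) -> g
  unify a ~ Int -> Int
  unify Int ~ g
_ _ : Int
  unify Int ~ Int
  unify Bool ~ Bool
  unify Bool ~ Bool
  unify Bool ~ Bool
\w._ : h -> Int
  unify h -> Int ~ Bool -> i
  unify h ~ Bool
  unify Int ~ i
_ _ : Int
  unify Int ~ Int
  unify Int ~ Int
  unify Int ~ Int
  unify Int ~ Int
  unify Int ~ Int
\r._ : l -> Bool
\q._ : k -> l -> Bool
\p._ : j -> k -> l -> Bool
  unify j -> k -> l -> Bool ~ Bool -> m
  unify j ~ Bool
  unify k -> l -> Bool ~ m
_ _ : k -> l -> Bool
let s : Bool
\t._ : n -> Bool
  unify k -> l -> Bool ~ (n -> Bool) -> o
  unify k ~ n -> Bool
  unify l -> Bool ~ o
_ _ : l -> Bool
  unify l -> Bool ~ Bool -> p
  unify l ~ Bool
  unify Bool ~ p
_ _ : Bool
  unify Bool ~ Bool
  unify Int ~ Int
  unify Int ~ Int
\a._ : q -> Int
let b : Bool
b : Bool
  unify Bool ~ Bool
d : s
\d._ : s -> s
\c._ : r -> s -> s
  unify r -> s -> s ~ Bool -> t
  unify r ~ Bool
  unify s -> s ~ t
_ _ : s -> s
\e._ : u -> Bool
  unify s -> s ~ u -> Bool
  unify s ~ u
  unify u ~ Bool
  unify q -> Int ~ (Bool -> Bool) -> v
  unify q ~ Bool -> Bool
  unify Int ~ v
_ _ : Int
  unify Int ~ Int
  unify Int ~ Int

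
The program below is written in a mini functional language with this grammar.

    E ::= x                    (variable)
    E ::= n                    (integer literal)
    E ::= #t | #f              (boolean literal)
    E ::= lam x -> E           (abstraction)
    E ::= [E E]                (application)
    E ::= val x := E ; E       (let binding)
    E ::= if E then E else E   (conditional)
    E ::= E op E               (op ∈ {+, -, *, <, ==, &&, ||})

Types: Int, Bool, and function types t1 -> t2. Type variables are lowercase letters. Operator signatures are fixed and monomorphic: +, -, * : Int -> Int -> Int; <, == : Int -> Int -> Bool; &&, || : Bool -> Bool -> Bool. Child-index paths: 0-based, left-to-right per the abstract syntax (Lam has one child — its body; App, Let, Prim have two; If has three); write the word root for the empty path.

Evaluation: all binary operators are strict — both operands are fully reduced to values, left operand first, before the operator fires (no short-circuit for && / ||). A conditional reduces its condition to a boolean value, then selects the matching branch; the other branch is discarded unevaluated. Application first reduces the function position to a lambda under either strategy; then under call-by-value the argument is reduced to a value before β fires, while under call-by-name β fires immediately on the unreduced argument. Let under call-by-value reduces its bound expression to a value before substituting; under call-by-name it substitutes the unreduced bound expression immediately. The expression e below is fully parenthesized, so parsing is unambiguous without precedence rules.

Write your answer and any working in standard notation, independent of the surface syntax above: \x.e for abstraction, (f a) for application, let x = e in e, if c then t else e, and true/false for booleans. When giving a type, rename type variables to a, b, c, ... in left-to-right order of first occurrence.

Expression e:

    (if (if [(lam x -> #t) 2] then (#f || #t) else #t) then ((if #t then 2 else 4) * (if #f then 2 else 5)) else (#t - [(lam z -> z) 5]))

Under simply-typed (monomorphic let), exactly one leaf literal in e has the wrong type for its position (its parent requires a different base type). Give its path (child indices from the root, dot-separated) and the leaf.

Answer: 2.0 : true

Trace:
\x._ : a -> Bool
  unify a -> Bool ~ Int -> b
  unify a ~ Int
  unify Bool ~ b
_ _ : Bool
  unify Bool ~ Bool
  unify Bool ~ Bool
  unify Bool ~ Bool
  unify Bool ~ Bool
  unify Bool ~ Bool
  unify Bool ~ Bool
  unify Int ~ Int
  unify Int ~ Int
  unify Bool ~ Bool
  unify Int ~ Int
  unify Int ~ Int
  unify Bool ~ Int
  FAIL: mismatch Bool ~ Int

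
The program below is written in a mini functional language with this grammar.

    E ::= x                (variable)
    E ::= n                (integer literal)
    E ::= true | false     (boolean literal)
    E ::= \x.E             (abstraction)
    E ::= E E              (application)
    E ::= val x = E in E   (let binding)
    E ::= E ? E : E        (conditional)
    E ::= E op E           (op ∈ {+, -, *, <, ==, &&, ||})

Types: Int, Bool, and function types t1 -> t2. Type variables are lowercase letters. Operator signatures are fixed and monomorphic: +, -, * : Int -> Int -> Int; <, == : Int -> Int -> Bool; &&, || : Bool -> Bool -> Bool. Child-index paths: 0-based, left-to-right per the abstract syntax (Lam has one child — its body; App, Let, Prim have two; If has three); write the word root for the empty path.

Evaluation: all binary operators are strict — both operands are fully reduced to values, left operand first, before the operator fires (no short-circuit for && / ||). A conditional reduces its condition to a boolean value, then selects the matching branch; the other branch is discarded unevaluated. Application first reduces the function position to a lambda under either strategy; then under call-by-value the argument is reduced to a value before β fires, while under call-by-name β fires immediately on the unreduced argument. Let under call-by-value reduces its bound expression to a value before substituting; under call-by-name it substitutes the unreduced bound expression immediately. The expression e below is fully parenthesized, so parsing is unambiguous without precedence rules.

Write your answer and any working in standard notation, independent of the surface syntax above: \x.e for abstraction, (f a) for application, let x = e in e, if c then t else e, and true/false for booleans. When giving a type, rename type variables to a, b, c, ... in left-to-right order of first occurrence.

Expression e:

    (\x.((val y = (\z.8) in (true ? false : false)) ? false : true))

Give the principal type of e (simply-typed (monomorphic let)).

Answer: a -> Bool

Working:
\z._ : b -> Int
let y : b -> Int
  unify Bool ~ Bool
  unify Bool ~ Bool
  unify Bool ~ Bool
  unify Bool ~ Bool
\x._ : a -> Bool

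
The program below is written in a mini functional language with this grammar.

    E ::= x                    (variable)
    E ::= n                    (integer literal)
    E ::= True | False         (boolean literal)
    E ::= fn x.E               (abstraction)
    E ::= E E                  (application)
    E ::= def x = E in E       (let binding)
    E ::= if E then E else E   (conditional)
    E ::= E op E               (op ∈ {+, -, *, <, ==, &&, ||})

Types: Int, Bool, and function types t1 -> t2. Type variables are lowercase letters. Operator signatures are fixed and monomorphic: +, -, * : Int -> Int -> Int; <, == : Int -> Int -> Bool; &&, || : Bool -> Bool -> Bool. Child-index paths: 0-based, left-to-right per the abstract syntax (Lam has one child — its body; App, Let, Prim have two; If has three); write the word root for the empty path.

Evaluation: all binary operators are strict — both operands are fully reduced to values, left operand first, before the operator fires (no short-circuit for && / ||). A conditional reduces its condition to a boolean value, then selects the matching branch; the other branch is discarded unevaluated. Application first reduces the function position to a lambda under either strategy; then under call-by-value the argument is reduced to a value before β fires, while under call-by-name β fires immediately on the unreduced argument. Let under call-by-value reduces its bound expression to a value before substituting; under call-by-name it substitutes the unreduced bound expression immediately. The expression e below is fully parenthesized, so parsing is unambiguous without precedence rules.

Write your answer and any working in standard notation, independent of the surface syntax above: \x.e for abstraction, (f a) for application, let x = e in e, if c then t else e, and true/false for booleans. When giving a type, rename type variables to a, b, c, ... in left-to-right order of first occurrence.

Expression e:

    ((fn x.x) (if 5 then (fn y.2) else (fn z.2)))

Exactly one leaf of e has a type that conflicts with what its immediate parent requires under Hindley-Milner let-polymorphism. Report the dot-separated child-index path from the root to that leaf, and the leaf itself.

Answer: 1.0 : 5

Working:
x : a
\x._ : a -> a
  unify Int ~ Bool
  FAIL: mismatch Int ~ Bool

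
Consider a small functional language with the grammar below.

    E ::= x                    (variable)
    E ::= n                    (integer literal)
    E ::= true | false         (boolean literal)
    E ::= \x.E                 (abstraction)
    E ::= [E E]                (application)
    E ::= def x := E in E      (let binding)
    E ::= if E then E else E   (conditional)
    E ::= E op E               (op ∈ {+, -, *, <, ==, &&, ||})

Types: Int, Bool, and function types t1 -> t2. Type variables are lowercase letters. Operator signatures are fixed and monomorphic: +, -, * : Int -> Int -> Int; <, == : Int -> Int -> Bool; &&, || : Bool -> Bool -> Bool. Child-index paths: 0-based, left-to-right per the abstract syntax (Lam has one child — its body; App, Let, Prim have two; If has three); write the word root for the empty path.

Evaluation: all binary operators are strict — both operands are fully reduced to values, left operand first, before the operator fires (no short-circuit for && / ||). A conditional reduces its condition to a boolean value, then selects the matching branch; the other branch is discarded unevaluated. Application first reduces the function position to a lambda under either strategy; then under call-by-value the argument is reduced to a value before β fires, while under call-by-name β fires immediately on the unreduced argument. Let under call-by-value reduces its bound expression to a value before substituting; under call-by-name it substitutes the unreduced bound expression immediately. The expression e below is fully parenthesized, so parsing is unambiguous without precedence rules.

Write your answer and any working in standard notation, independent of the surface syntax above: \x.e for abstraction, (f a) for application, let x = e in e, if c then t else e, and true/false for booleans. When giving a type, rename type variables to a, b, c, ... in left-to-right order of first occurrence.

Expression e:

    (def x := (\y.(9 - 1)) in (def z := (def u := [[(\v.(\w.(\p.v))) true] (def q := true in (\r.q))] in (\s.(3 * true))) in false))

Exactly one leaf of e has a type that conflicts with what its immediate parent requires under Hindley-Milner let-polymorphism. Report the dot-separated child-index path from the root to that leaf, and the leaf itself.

Answer: 1.0.1.0.1 : true

Derivation:
  unify Int ~ Int
  unify Int ~ Int
\y._ : a -> Int
let x : forall. a -> Int
v : b
\p._ : d -> b
\w._ : c -> d -> b
\v._ : b -> c -> d -> b
  unify b -> c -> d -> b ~ Bool -> e
  unify b ~ Bool
  unify c -> d -> Bool ~ e
_ _ : c -> d -> Bool
let q : Bool
q : Bool
\r._ : f -> Bool
  unify c -> d -> Bool ~ (f -> Bool) -> g
  unify c ~ f -> Bool
  unify d -> Bool ~ g
_ _ : d -> Bool
let u : forall. d -> Bool
  unify Int ~ Int
  unify Bool ~ Int
  FAIL: mismatch Bool ~ Int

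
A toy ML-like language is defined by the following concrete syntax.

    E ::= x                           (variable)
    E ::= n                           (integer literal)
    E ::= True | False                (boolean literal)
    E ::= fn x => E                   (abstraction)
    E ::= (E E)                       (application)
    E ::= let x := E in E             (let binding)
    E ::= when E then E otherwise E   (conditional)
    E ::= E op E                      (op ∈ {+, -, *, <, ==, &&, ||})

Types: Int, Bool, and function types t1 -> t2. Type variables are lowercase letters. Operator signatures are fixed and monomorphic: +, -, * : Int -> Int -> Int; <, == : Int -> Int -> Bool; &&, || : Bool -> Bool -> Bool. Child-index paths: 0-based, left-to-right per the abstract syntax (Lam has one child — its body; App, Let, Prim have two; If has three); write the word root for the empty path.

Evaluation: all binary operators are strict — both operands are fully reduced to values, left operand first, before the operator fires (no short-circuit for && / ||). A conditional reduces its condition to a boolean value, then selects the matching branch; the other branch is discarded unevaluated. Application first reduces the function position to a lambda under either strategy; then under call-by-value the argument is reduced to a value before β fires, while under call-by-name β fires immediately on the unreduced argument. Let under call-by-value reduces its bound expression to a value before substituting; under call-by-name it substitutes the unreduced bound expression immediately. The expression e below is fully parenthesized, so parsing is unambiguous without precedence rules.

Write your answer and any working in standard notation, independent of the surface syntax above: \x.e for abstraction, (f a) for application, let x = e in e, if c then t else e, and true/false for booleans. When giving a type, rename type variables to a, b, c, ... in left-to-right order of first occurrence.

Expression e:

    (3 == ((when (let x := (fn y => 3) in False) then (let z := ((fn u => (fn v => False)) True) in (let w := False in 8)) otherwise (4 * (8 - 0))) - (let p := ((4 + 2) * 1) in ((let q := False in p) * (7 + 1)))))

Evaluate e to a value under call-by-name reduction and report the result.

Answer: false

Trace:
step 0: (3 == ((if (let x = (\y.3) in false) then (let z = ((\u.(\v.false)) true) in (let w = false in 8)) else (4 * (8 - 0))) - (let p = ((4 + 2) * 1) in ((let q = false in p) * (7 + 1)))))
step 1: [let@1.0.0] (3 == ((if false then (let z = ((\u.(\v.false)) true) in (let w = false in 8)) else (4 * (8 - 0))) - (let p = ((4 + 2) * 1) in ((let q = false in p) * (7 + 1)))))
step 2: [if@1.0] (3 == ((4 * (8 - 0)) - (let p = ((4 + 2) * 1) in ((let q = false in p) * (7 + 1)))))
step 3: [delta@1.0.1] (3 == ((4 * 8) - (let p = ((4 + 2) * 1) in ((let q = false in p) * (7 + 1)))))
step 4: [delta@1.0] (3 == (32 - (let p = ((4 + 2) * 1) in ((let q = false in p) * (7 + 1)))))
step 5: [let@1.1] (3 == (32 - ((let q = false in ((4 + 2) * 1)) * (7 + 1))))
step 6: [let@1.1.0] (3 == (32 - (((4 + 2) * 1) * (7 + 1))))
step 7: [delta@1.1.0.0] (3 == (32 - ((6 * 1) * (7 + 1))))
step 8: [delta@1.1.0] (3 == (32 - (6 * (7 + 1))))
step 9: [delta@1.1.1] (3 == (32 - (6 * 8)))
step 10: [delta@1.1] (3 == (32 - 48))
step 11: [delta@1] (3 == -16)
step 12: [delta@root] false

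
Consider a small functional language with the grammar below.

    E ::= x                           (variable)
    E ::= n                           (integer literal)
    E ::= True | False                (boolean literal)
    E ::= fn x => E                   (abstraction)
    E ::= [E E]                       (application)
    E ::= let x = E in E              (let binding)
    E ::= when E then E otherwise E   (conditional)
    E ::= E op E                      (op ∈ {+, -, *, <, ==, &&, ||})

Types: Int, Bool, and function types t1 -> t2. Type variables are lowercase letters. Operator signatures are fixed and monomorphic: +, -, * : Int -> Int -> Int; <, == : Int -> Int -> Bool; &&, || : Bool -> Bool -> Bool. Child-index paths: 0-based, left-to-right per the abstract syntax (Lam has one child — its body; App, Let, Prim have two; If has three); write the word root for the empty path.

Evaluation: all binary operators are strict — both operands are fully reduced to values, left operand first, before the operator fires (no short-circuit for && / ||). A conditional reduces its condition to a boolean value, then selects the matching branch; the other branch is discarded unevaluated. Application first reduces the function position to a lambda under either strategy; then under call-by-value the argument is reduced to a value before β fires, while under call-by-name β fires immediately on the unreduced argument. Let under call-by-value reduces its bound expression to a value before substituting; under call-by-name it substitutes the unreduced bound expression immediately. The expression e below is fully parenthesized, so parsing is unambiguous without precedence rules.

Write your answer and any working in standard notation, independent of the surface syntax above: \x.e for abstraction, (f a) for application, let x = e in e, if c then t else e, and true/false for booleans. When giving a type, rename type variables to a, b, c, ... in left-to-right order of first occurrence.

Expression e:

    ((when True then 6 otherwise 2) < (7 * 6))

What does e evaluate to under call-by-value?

Trace:
step 0: ((if true then 6 else 2) < (7 * 6))
step 1: [if@0] (6 < (7 * 6))
step 2: [delta@1] (6 < 42)
step 3: [delta@root] true

Answer: true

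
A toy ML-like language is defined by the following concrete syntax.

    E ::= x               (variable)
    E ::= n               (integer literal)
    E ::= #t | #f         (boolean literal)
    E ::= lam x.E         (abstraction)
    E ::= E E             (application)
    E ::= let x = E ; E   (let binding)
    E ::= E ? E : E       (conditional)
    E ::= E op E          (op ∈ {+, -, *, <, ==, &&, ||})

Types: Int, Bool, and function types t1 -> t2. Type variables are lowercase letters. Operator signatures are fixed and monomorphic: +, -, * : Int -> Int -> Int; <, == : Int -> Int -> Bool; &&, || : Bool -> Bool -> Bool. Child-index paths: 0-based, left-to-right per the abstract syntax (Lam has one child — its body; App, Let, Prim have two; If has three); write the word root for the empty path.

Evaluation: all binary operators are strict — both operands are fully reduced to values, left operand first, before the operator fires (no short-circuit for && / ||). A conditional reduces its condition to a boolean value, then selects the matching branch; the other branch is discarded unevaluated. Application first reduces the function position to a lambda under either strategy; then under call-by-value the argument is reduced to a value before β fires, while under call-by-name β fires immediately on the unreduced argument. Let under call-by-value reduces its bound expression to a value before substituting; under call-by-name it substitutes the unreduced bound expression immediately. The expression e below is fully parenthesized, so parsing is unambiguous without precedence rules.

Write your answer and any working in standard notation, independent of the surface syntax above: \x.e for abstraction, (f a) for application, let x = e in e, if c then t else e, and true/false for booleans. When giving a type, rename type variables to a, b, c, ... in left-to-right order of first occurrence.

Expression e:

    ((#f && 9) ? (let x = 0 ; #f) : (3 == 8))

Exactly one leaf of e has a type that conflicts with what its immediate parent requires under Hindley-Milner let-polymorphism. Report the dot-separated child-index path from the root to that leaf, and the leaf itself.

Working:
  unify Bool ~ Bool
  unify Int ~ Bool
  FAIL: mismatch Int ~ Bool

Answer: 0.1 : 9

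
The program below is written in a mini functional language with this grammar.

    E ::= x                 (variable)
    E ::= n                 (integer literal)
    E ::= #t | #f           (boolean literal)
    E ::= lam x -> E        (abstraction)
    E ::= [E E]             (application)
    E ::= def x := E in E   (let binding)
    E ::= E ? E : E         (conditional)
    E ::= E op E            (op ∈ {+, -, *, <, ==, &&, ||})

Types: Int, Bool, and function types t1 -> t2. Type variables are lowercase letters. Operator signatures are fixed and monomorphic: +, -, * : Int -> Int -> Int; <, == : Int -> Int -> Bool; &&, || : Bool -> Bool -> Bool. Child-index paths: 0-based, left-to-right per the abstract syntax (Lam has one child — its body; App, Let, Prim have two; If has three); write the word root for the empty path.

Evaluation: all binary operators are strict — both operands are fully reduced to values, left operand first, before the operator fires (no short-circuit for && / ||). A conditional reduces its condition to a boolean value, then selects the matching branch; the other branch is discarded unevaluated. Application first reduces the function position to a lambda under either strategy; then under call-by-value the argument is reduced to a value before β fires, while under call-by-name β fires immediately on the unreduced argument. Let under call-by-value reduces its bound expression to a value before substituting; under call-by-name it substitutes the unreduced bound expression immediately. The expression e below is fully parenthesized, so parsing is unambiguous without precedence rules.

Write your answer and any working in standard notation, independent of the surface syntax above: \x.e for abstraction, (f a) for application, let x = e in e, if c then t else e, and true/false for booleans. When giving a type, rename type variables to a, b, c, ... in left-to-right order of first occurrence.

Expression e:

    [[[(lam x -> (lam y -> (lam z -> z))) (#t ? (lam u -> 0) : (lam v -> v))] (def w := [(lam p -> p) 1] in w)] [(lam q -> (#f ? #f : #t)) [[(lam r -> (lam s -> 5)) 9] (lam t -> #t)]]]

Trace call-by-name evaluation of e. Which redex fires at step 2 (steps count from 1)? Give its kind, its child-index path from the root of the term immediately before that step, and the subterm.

Derivation:
step 0: ((((\x.(\y.(\z.z))) (if true then (\u.0) else (\v.v))) (let w = ((\p.p) 1) in w)) ((\q.(if false then false else true)) (((\r.(\s.5)) 9) (\t.true))))
step 1: [beta@0.0] (((\y.(\z.z)) (let w = ((\p.p) 1) in w)) ((\q.(if false then false else true)) (((\r.(\s.5)) 9) (\t.true))))
step 2: [beta@0] ((\z.z) ((\q.(if false then false else true)) (((\r.(\s.5)) 9) (\t.true))))

Answer: beta at 0 : ((\y.(\z.z)) (let w = ((\p.p) 1) in w))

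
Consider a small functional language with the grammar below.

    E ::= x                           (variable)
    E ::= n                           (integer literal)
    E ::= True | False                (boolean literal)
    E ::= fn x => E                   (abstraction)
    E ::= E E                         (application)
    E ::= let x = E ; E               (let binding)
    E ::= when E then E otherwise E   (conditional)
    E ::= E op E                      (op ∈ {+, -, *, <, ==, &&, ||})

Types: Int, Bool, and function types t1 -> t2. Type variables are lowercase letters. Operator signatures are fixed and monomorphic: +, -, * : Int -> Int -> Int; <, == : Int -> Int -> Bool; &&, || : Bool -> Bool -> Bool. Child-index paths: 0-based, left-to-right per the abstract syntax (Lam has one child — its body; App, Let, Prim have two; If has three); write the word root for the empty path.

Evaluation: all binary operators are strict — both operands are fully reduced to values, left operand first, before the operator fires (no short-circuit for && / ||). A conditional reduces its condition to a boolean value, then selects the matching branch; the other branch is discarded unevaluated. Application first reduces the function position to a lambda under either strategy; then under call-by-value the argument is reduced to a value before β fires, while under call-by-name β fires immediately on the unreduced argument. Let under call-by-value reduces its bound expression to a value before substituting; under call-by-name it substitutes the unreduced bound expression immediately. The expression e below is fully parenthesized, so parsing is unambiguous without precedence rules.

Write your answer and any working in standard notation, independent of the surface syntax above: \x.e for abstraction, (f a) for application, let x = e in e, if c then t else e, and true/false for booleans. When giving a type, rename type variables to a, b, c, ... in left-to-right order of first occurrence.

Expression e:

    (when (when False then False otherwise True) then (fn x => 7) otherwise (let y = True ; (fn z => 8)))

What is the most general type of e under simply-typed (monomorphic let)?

Answer: a -> Int

Working:
  unify Bool ~ Bool
  unify Bool ~ Bool
  unify Bool ~ Bool
\x._ : a -> Int
let y : Bool
\z._ : b -> Int
  unify a -> Int ~ b -> Int
  unify a ~ b
  unify Int ~ Int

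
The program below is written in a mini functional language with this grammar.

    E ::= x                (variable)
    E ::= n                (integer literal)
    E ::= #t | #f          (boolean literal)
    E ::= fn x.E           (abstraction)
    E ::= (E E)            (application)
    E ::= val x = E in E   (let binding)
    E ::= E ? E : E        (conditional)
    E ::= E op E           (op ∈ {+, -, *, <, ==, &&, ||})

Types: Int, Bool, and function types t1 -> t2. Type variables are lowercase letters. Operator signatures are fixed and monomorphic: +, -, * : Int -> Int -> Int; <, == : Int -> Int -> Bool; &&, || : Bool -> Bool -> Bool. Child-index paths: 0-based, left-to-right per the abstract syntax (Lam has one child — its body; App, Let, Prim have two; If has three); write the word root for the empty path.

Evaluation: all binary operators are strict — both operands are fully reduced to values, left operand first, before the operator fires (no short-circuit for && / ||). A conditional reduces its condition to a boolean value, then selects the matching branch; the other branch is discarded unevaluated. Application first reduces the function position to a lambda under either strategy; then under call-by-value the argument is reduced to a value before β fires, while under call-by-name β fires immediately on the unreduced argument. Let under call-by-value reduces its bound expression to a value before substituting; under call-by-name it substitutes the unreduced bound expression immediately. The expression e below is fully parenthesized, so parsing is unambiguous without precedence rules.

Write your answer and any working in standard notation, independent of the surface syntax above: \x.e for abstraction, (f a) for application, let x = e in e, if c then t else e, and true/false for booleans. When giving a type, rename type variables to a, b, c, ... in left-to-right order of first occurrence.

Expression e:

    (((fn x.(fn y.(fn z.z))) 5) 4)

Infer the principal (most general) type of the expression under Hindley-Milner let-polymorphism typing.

Trace:
z : c
\z._ : c -> c
\y._ : b -> c -> c
\x._ : a -> b -> c -> c
  unify a -> b -> c -> c ~ Int -> d
  unify a ~ Int
  unify b -> c -> c ~ d
_ _ : b -> c -> c
  unify b -> c -> c ~ Int -> e
  unify b ~ Int
  unify c -> c ~ e
_ _ : c -> c

Answer: a -> a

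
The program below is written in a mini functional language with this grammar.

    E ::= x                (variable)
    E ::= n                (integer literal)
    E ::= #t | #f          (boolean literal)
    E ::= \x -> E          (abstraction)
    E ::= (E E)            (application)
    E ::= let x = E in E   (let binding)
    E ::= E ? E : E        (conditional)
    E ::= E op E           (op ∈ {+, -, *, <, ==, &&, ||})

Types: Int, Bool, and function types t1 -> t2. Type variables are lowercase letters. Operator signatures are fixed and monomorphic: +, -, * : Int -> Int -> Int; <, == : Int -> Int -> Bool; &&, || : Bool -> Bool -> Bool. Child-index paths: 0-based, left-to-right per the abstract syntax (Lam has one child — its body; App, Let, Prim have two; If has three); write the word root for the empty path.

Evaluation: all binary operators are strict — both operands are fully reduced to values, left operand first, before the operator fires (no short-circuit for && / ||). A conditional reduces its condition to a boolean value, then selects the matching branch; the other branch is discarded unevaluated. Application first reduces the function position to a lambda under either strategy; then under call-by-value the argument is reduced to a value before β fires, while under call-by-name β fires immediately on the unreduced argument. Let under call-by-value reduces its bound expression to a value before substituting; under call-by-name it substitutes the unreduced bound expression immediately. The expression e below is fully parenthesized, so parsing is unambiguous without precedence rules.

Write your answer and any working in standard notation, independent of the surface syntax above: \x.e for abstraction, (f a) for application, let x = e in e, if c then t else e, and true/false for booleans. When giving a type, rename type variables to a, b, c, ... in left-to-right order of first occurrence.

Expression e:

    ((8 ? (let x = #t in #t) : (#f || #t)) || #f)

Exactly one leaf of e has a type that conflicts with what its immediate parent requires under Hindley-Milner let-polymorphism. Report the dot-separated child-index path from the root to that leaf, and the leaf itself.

Answer: 0.0 : 8

Derivation:
  unify Int ~ Bool
  FAIL: mismatch Int ~ Bool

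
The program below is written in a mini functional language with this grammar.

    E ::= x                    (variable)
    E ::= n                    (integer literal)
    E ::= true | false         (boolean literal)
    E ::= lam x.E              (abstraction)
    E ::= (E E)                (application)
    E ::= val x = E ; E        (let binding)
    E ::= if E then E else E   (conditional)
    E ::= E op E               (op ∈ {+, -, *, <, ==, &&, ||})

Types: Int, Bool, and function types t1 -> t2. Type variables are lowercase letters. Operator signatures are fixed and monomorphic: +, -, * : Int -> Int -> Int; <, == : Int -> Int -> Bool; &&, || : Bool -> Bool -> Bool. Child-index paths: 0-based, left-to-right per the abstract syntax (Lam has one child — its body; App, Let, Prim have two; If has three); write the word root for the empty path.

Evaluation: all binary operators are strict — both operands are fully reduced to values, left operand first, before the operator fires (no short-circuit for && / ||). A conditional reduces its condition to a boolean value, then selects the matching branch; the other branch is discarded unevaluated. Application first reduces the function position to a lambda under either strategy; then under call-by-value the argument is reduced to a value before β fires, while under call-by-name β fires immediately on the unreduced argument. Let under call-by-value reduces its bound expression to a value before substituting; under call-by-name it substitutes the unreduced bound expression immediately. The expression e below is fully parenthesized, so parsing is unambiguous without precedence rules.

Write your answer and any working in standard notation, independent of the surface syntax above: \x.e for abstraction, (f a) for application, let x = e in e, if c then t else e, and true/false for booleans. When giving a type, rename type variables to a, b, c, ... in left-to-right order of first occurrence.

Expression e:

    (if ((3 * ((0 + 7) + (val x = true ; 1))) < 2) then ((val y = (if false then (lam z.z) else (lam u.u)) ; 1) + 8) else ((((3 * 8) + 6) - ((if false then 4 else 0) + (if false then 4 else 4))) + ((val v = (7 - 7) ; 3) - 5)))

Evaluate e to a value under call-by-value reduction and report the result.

Answer: 24

Derivation:
step 0: (if ((3 * ((0 + 7) + (let x = true in 1))) < 2) then ((let y = (if false then (\z.z) else (\u.u)) in 1) + 8) else ((((3 * 8) + 6) - ((if false then 4 else 0) + (if false then 4 else 4))) + ((let v = (7 - 7) in 3) - 5)))
step 1: [delta@0.0.1.0] (if ((3 * (7 + (let x = true in 1))) < 2) then ((let y = (if false then (\z.z) else (\u.u)) in 1) + 8) else ((((3 * 8) + 6) - ((if false then 4 else 0) + (if false then 4 else 4))) + ((let v = (7 - 7) in 3) - 5)))
step 2: [let@0.0.1.1] (if ((3 * (7 + 1)) < 2) then ((let y = (if false then (\z.z) else (\u.u)) in 1) + 8) else ((((3 * 8) + 6) - ((if false then 4 else 0) + (if false then 4 else 4))) + ((let v = (7 - 7) in 3) - 5)))
step 3: [delta@0.0.1] (if ((3 * 8) < 2) then ((let y = (if false then (\z.z) else (\u.u)) in 1) + 8) else ((((3 * 8) + 6) - ((if false then 4 else 0) + (if false then 4 else 4))) + ((let v = (7 - 7) in 3) - 5)))
step 4: [delta@0.0] (if (24 < 2) then ((let y = (if false then (\z.z) else (\u.u)) in 1) + 8) else ((((3 * 8) + 6) - ((if false then 4 else 0) + (if false then 4 else 4))) + ((let v = (7 - 7) in 3) - 5)))
step 5: [delta@0] (if false then ((let y = (if false then (\z.z) else (\u.u)) in 1) + 8) else ((((3 * 8) + 6) - ((if false then 4 else 0) + (if false then 4 else 4))) + ((let v = (7 - 7) in 3) - 5)))
step 6: [if@root] ((((3 * 8) + 6) - ((if false then 4 else 0) + (if false then 4 else 4))) + ((let v = (7 - 7) in 3) - 5))
step 7: [delta@0.0.0] (((24 + 6) - ((if false then 4 else 0) + (if false then 4 else 4))) + ((let v = (7 - 7) in 3) - 5))
step 8: [delta@0.0] ((30 - ((if false then 4 else 0) + (if false then 4 else 4))) + ((let v = (7 - 7) in 3) - 5))
step 9: [if@0.1.0] ((30 - (0 + (if false then 4 else 4))) + ((let v = (7 - 7) in 3) - 5))
step 10: [if@0.1.1] ((30 - (0 + 4)) + ((let v = (7 - 7) in 3) - 5))
step 11: [delta@0.1] ((30 - 4) + ((let v = (7 - 7) in 3) - 5))
step 12: [delta@0] (26 + ((let v = (7 - 7) in 3) - 5))
step 13: [delta@1.0.0] (26 + ((let v = 0 in 3) - 5))
step 14: [let@1.0] (26 + (3 - 5))
step 15: [delta@1] (26 + -2)
step 16: [delta@root] 24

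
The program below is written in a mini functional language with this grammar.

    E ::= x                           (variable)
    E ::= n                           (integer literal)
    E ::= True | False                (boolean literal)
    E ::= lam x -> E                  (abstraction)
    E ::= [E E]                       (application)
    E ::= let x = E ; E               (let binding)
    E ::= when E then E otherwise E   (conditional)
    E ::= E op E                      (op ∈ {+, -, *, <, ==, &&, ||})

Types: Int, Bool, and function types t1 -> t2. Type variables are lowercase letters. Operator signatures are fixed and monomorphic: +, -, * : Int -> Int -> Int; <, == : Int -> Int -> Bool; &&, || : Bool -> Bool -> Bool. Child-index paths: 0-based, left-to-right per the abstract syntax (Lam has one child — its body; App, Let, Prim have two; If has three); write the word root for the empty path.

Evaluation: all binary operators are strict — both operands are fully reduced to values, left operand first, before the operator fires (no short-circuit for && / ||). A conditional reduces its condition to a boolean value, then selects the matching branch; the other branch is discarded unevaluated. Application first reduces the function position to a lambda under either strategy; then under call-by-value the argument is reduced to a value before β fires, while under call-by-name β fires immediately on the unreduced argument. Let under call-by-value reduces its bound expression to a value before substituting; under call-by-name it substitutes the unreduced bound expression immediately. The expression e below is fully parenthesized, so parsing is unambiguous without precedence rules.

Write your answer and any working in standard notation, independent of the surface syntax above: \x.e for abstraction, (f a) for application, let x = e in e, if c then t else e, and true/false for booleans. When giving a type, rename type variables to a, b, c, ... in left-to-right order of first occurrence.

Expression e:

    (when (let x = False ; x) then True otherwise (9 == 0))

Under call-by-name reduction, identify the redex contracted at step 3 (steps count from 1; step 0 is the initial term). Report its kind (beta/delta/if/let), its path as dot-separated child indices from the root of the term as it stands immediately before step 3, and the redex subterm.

Answer: delta at root : (9 == 0)

Derivation:
step 0: (if (let x = false in x) then true else (9 == 0))
step 1: [let@0] (if false then true else (9 == 0))
step 2: [if@root] (9 == 0)
step 3: [delta@root] false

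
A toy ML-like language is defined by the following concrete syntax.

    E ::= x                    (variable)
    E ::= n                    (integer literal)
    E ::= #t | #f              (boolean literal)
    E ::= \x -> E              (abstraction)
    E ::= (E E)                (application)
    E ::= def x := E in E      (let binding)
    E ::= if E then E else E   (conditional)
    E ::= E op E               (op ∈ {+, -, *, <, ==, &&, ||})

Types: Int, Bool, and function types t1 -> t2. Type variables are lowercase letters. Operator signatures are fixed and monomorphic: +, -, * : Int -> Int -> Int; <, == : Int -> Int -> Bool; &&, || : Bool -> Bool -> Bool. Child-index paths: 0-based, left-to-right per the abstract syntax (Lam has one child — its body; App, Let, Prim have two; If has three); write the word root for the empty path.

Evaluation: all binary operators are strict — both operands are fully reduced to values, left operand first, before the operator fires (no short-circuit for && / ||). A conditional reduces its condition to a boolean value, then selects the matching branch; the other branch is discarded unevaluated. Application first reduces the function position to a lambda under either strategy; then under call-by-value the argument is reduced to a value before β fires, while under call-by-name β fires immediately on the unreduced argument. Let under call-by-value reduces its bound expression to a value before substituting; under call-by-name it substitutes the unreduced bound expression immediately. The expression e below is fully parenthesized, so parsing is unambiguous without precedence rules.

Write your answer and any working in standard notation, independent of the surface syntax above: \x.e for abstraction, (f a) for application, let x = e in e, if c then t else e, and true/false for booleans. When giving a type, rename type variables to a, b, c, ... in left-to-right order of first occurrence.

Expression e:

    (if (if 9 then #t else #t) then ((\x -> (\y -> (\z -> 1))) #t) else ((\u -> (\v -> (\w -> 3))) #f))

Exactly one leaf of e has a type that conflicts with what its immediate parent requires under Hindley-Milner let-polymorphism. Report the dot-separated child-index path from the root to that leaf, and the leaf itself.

Derivation:
  unify Int ~ Bool
  FAIL: mismatch Int ~ Bool

Answer: 0.0 : 9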